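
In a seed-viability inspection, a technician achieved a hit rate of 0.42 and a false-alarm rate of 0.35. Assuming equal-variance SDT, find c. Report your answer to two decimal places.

Φ⁻¹(H) = Φ⁻¹(0.42) = -0.2019
Φ⁻¹(FA) = Φ⁻¹(0.35) = -0.3853
c = −½·[z(H) + z(FA)] = −0.5 × (-0.2019 + (-0.3853)) = 0.2936

c = 0.29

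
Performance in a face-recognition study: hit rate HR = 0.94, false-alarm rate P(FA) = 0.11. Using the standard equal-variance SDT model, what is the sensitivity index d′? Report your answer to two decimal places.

z(H) = 1.555
z(FA) = -1.227
d' = z(H) − z(FA) = 1.555 − (-1.227) = 2.782

d′ = 2.78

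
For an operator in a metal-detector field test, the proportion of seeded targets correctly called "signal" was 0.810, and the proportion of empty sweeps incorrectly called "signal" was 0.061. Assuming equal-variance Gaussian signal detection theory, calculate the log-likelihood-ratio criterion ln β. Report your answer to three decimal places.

ln β = 0.810

Φ⁻¹(0.810) = 0.8779, Φ⁻¹(0.061) = -1.5464
ln β = −½·[z(H)² − z(FA)²] = −0.5 × (0.7707 − 2.3914) = 0.81035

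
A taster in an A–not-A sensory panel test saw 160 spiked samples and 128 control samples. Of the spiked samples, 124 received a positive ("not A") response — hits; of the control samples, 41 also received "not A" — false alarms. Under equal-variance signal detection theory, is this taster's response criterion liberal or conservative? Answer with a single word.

z(H) = 0.755, z(FA) = -0.467
c = −½·(z(H) + z(FA)) = -0.144
c < 0 → liberal criterion (biased toward responding “yes”).

liberal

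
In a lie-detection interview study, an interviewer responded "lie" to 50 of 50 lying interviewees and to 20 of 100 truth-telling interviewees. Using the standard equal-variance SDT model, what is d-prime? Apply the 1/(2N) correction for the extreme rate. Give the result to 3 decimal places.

d-prime = 3.168

The hit rate is 50/50 = 1, so apply the 1/(2N) correction: H → 1 − 1/(2·50) = 0.99000.
z(H) = z(0.99000) = 2.3263
z(FA) = z(0.20000) = -0.8416
d' = 2.3263 − (-0.8416) = 3.1679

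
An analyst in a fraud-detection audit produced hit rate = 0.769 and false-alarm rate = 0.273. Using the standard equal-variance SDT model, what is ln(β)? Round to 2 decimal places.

z(0.769) = 0.736, z(0.273) = -0.604
ln β = −½·[z(H)² − z(FA)²] = −0.5 × (0.542 − 0.365) = -0.0885

ln β = -0.09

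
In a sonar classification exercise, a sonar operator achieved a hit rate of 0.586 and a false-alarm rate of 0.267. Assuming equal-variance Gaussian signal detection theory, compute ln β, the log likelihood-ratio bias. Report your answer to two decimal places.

ln β = 0.17

Φ⁻¹(H) = Φ⁻¹(0.586) = 0.217
Φ⁻¹(FA) = Φ⁻¹(0.267) = -0.622
ln β = −½·[z(H)² − z(FA)²] = −0.5 × (0.047 − 0.387) = 0.170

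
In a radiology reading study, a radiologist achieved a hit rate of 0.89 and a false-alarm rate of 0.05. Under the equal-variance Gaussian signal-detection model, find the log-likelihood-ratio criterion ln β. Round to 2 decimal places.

ln β = 0.60

z(H) = z(0.89) = 1.227
z(FA) = z(0.05) = -1.645
ln β = −½·[z(H)² − z(FA)²] = −0.5 × (1.506 − 2.706) = 0.600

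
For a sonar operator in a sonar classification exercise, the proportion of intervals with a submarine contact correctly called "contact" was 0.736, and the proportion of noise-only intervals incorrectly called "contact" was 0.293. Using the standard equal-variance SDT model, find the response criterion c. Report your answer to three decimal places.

c = -0.043

Φ⁻¹(0.736) = 0.6311, Φ⁻¹(0.293) = -0.5446
c = −½·[z(H) + z(FA)] = −0.5 × (0.6311 + (-0.5446)) = -0.04325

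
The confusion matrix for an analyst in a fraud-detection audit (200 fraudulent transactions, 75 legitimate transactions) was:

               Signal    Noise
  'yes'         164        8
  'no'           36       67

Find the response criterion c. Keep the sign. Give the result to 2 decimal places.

H = 164/200 = 0.8200
FA = 8/75 = 0.1067
z(H) = z(0.8200) = 0.915
z(FA) = z(0.1067) = -1.244
c = −½·[z(H) + z(FA)] = −0.5 × (0.915 + (-1.244)) = 0.1645
c > 0: the analyst has a conservative response bias.

c = 0.16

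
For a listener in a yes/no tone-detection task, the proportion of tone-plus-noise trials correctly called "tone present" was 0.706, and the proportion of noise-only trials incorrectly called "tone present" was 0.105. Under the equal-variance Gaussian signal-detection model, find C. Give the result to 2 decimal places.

z(H) = 0.542
z(FA) = -1.254
c = −½·[z(H) + z(FA)] = −0.5 × (0.542 + (-1.254)) = 0.356

C = 0.36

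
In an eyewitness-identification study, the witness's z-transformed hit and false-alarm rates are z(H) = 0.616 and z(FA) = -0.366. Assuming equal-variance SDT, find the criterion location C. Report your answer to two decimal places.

c = −½·[z(H) + z(FA)] = −½·(0.616 + (-0.366)) = -0.125

C = -0.13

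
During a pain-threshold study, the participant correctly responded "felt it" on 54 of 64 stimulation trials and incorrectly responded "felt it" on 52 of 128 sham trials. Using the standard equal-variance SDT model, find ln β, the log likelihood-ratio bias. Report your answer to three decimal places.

ln β = -0.482

H = 54/64 = 0.8438
FA = 52/128 = 0.4062
z(H) = z(0.8438) = 1.0102
z(FA) = z(0.4062) = -0.2373
ln β = −½·[z(H)² − z(FA)²] = −0.5 × (1.0205 − 0.0563) = -0.4821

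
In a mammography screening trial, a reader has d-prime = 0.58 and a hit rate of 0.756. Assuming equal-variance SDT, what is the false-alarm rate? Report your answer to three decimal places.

false-alarm rate = 0.545

z(hit rate) = z(0.756) = 0.6935
z(FA) = z(H) − d' = 0.6935 − 0.58 = 0.1135
false-alarm rate = Φ(0.1135) = 0.5452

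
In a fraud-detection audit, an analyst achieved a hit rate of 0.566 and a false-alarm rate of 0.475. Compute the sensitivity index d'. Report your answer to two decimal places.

d' = 0.23

z(0.566) = 0.1662, z(0.475) = -0.0627
d' = z(H) − z(FA) = 0.1662 − (-0.0627) = 0.2289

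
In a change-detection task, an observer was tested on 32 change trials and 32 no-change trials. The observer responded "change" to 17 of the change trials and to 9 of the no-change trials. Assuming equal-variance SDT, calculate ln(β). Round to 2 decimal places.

ln β = 0.16

H = 17/32 = 0.5312
FA = 9/32 = 0.2812
z(H) = z(0.5312) = 0.078
z(FA) = z(0.2812) = -0.579
ln β = −½·[z(H)² − z(FA)²] = −0.5 × (0.006 − 0.335) = 0.1645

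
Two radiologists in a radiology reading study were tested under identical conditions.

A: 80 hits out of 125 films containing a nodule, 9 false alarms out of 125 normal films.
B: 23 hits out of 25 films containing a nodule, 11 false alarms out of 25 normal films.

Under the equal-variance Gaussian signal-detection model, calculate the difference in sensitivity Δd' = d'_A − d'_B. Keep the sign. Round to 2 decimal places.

Δd' = 0.26

A: z(0.6400) = 0.358, z(0.0720) = -1.461, d' = 1.819
B: z(0.9200) = 1.405, z(0.4400) = -0.151, d' = 1.556
Δd' = d'_A − d'_B = 1.819 − 1.556 = 0.263
A has the higher sensitivity.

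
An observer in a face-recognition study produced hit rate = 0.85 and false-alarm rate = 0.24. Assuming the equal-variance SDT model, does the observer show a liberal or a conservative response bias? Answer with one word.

liberal

z(H) = 1.036, z(FA) = -0.706
c = −½·(z(H) + z(FA)) = -0.165
c < 0 → liberal criterion (biased toward responding “yes”).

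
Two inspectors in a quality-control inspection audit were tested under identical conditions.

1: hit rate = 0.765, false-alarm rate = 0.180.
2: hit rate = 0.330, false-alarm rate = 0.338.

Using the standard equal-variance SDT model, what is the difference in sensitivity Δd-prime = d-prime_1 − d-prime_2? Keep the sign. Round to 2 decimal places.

Δd-prime = 1.66

1: z(0.765) = 0.722, z(0.180) = -0.915, d' = 1.637
2: z(0.330) = -0.440, z(0.338) = -0.418, d' = -0.022
Δd' = d'_1 − d'_2 = 1.637 − (-0.022) = 1.659
1 has the higher sensitivity.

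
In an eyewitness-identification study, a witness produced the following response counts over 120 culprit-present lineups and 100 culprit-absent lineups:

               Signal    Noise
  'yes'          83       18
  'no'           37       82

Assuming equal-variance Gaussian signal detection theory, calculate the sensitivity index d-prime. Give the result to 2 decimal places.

H = 83/120 = 0.6917
FA = 18/100 = 0.1800
Φ⁻¹(H) = Φ⁻¹(0.6917) = 0.5007
Φ⁻¹(FA) = Φ⁻¹(0.1800) = -0.9154
d' = z(H) − z(FA) = 0.5007 − (-0.9154) = 1.4161

d-prime = 1.42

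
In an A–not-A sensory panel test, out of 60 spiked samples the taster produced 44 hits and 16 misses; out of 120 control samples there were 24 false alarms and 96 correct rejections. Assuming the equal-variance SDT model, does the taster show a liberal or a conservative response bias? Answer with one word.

z(H) = 0.623, z(FA) = -0.842
c = −½·(z(H) + z(FA)) = 0.1095
c > 0 → conservative criterion (biased toward responding “no”).

conservative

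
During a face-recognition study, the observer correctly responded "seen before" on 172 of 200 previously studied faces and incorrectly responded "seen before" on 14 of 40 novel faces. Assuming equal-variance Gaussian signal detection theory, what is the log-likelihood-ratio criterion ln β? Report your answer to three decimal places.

ln β = -0.509

H = 172/200 = 0.8600
FA = 14/40 = 0.3500
Φ⁻¹(H) = Φ⁻¹(0.8600) = 1.0803
Φ⁻¹(FA) = Φ⁻¹(0.3500) = -0.3853
ln β = −½·[z(H)² − z(FA)²] = −0.5 × (1.1670 − 0.1485) = -0.50925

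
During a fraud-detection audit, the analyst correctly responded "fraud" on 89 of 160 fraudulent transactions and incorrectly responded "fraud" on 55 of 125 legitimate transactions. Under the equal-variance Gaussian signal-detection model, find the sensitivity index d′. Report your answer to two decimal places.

H = 89/160 = 0.5563
FA = 55/125 = 0.4400
z(0.5563) = 0.1416, z(0.4400) = -0.1510
d' = z(H) − z(FA) = 0.1416 − (-0.1510) = 0.2926

d′ = 0.29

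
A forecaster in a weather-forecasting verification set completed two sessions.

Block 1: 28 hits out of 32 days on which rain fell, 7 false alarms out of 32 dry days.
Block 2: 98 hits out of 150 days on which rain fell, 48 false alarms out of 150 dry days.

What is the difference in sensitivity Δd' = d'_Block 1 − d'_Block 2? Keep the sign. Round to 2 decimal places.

Block 1: z(0.8750) = 1.150, z(0.2188) = -0.776, d' = 1.926
Block 2: z(0.6533) = 0.394, z(0.3200) = -0.468, d' = 0.862
Δd' = d'_Block 1 − d'_Block 2 = 1.926 − 0.862 = 1.064
Block 1 has the higher sensitivity.

Δd' = 1.06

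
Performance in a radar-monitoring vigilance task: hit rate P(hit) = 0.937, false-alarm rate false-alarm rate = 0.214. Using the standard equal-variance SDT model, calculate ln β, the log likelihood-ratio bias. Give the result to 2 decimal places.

z(0.937) = 1.530, z(0.214) = -0.793
ln β = −½·[z(H)² − z(FA)²] = −0.5 × (2.341 − 0.629) = -0.856

ln β = -0.86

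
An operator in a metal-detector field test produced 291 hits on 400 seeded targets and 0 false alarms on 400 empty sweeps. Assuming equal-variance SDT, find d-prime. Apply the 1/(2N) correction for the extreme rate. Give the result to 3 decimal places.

d-prime = 3.629

The false-alarm rate is 0/400 = 0, so apply the 1/(2N) correction: FA → 1/(2·400) = 0.00125.
z(H) = z(0.72750) = 0.6053
z(FA) = z(0.00125) = -3.0233
d' = 0.6053 − (-3.0233) = 3.6286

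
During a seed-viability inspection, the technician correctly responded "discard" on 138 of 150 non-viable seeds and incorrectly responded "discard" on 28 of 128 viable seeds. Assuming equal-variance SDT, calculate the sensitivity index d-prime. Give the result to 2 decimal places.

H = 138/150 = 0.9200
FA = 28/128 = 0.2188
z(0.9200) = 1.405, z(0.2188) = -0.776
d' = z(H) − z(FA) = 1.405 − (-0.776) = 2.181

d-prime = 2.18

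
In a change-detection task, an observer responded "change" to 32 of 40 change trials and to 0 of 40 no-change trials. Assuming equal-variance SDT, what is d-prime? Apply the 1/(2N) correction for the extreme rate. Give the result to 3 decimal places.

d-prime = 3.083

The false-alarm rate is 0/40 = 0, so apply the 1/(2N) correction: FA → 1/(2·40) = 0.01250.
z(H) = z(0.80000) = 0.8416
z(FA) = z(0.01250) = -2.2414
d' = 0.8416 − (-2.2414) = 3.0830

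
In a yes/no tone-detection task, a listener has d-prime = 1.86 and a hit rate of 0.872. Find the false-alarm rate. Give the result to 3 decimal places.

z(hit rate) = z(0.872) = 1.1359
z(FA) = z(H) − d' = 1.1359 − 1.86 = -0.7241
false-alarm rate = Φ(-0.7241) = 0.2345

false-alarm rate = 0.235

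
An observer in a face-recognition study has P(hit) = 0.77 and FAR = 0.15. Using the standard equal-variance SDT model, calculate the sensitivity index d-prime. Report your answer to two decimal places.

Φ⁻¹(H) = Φ⁻¹(0.77) = 0.739
Φ⁻¹(FA) = Φ⁻¹(0.15) = -1.036
d' = z(H) − z(FA) = 0.739 − (-1.036) = 1.775

d-prime = 1.78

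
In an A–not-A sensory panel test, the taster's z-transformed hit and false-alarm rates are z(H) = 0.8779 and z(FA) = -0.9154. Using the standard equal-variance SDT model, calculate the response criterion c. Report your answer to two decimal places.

c = 0.02

c = −½·[z(H) + z(FA)] = −½·(0.8779 + (-0.9154)) = 0.01875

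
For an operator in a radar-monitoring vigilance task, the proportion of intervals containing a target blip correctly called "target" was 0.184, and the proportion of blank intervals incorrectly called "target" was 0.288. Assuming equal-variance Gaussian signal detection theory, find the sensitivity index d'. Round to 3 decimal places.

z(H) = z(0.184) = -0.9002
z(FA) = z(0.288) = -0.5592
d' = z(H) − z(FA) = -0.9002 − (-0.5592) = -0.3410

d' = -0.341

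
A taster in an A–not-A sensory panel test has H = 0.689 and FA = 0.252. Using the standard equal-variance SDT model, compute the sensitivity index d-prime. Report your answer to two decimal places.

d-prime = 1.16

z(0.689) = 0.4930, z(0.252) = -0.6682
d' = z(H) − z(FA) = 0.4930 − (-0.6682) = 1.1612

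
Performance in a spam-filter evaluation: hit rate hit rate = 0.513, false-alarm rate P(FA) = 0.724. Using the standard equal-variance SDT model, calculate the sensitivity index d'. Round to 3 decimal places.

z(H) = z(0.513) = 0.0326
z(FA) = z(0.724) = 0.5948
d' = z(H) − z(FA) = 0.0326 − 0.5948 = -0.5622

d' = -0.562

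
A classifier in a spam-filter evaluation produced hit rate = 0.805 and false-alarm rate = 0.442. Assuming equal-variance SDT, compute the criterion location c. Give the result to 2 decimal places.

z(0.805) = 0.860, z(0.442) = -0.146
c = −½·[z(H) + z(FA)] = −0.5 × (0.860 + (-0.146)) = -0.357
c < 0: the classifier has a liberal response bias.

c = -0.36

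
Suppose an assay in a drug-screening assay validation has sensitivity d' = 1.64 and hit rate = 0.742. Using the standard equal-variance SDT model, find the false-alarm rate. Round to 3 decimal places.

false-alarm rate = 0.161

z(hit rate) = z(0.742) = 0.6495
z(FA) = z(H) − d' = 0.6495 − 1.64 = -0.9905
false-alarm rate = Φ(-0.9905) = 0.1610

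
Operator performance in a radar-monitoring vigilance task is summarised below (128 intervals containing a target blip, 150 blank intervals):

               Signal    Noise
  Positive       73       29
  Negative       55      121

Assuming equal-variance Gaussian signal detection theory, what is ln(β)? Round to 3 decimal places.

H = 73/128 = 0.5703
FA = 29/150 = 0.1933
z(H) = 0.1771
z(FA) = -0.8658
ln β = −½·[z(H)² − z(FA)²] = −0.5 × (0.0314 − 0.7496) = 0.3591

ln β = 0.359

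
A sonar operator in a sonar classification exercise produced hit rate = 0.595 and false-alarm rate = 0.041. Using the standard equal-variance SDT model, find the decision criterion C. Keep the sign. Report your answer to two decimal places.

C = 0.75

z(H) = z(0.595) = 0.240
z(FA) = z(0.041) = -1.739
c = −½·[z(H) + z(FA)] = −0.5 × (0.240 + (-1.739)) = 0.7495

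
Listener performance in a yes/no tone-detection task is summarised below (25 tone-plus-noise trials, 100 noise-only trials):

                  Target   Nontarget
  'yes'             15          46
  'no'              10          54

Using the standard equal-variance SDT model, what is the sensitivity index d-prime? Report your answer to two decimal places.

d-prime = 0.35

H = 15/25 = 0.6000
FA = 46/100 = 0.4600
z(H) = z(0.6000) = 0.2533
z(FA) = z(0.4600) = -0.1004
d' = z(H) − z(FA) = 0.2533 − (-0.1004) = 0.3537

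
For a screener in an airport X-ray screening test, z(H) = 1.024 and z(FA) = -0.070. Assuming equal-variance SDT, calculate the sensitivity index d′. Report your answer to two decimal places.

d' = z(H) − z(FA) = 1.024 − (-0.070) = 1.094

d′ = 1.09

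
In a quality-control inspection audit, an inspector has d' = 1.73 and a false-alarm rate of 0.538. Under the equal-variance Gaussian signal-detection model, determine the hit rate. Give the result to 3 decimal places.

hit rate = 0.966

z(false-alarm rate) = z(0.538) = 0.0954
z(H) = z(FA) + d' = 0.0954 + 1.73 = 1.8254
hit rate = Φ(1.8254) = 0.9660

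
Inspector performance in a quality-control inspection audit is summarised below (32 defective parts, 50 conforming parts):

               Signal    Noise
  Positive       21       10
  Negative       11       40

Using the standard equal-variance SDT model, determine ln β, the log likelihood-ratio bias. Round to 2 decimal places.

H = 21/32 = 0.6562
FA = 10/50 = 0.2000
z(0.6562) = 0.402, z(0.2000) = -0.842
ln β = −½·[z(H)² − z(FA)²] = −0.5 × (0.162 − 0.709) = 0.2735

ln β = 0.27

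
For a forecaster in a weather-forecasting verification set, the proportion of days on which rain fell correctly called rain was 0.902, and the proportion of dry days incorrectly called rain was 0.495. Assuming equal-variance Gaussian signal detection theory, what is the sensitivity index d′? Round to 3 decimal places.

d′ = 1.306

Φ⁻¹(H) = Φ⁻¹(0.902) = 1.2930
Φ⁻¹(FA) = Φ⁻¹(0.495) = -0.0125
d' = z(H) − z(FA) = 1.2930 − (-0.0125) = 1.3055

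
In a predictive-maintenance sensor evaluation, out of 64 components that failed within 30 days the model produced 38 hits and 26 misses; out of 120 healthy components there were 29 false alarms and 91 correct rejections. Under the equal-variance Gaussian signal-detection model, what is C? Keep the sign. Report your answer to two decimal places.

C = 0.23

H = 38/64 = 0.5938
FA = 29/120 = 0.2417
z(H) = z(0.5938) = 0.237
z(FA) = z(0.2417) = -0.701
c = −½·[z(H) + z(FA)] = −0.5 × (0.237 + (-0.701)) = 0.232
c > 0: the model has a conservative response bias.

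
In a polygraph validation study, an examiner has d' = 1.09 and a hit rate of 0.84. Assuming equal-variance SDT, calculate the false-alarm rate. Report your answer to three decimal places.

false-alarm rate = 0.462

z(hit rate) = z(0.84) = 0.9945
z(FA) = z(H) − d' = 0.9945 − 1.09 = -0.0955
false-alarm rate = Φ(-0.0955) = 0.4620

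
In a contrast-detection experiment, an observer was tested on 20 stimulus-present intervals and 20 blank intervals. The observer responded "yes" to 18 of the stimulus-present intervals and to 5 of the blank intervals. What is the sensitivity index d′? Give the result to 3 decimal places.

d′ = 1.956

H = 18/20 = 0.9000
FA = 5/20 = 0.2500
z(H) = 1.2816
z(FA) = -0.6745
d' = z(H) − z(FA) = 1.2816 − (-0.6745) = 1.9561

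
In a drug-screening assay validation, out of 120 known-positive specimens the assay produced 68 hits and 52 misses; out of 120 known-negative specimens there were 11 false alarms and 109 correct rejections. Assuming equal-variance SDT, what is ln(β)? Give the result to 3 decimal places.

H = 68/120 = 0.5667
FA = 11/120 = 0.0917
z(H) = 0.1680
z(FA) = -1.3304
ln β = −½·[z(H)² − z(FA)²] = −0.5 × (0.0282 − 1.7700) = 0.8709

ln β = 0.871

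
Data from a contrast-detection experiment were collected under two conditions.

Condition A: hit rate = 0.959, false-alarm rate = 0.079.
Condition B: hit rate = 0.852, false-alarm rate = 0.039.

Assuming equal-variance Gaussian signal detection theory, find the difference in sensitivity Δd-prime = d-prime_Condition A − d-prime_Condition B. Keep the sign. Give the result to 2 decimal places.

Condition A: z(0.959) = 1.739, z(0.079) = -1.412, d' = 3.151
Condition B: z(0.852) = 1.045, z(0.039) = -1.762, d' = 2.807
Δd' = d'_Condition A − d'_Condition B = 3.151 − 2.807 = 0.344
Condition A has the higher sensitivity.

Δd-prime = 0.34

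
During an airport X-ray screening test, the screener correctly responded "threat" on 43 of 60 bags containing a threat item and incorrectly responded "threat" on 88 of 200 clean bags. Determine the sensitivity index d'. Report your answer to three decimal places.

H = 43/60 = 0.7167
FA = 88/200 = 0.4400
z(0.7167) = 0.5731, z(0.4400) = -0.1510
d' = z(H) − z(FA) = 0.5731 − (-0.1510) = 0.7241

d' = 0.724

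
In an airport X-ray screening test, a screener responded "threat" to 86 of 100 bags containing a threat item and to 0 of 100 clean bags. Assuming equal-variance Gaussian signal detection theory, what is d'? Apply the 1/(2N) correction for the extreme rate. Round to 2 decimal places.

d' = 3.66

The false-alarm rate is 0/100 = 0, so apply the 1/(2N) correction: FA → 1/(2·100) = 0.00500.
z(H) = z(0.86000) = 1.080
z(FA) = z(0.00500) = -2.576
d' = 1.080 − (-2.576) = 3.656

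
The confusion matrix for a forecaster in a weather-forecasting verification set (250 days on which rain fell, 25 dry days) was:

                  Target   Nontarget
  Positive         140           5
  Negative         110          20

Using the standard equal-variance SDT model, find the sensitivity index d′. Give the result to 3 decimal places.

H = 140/250 = 0.5600
FA = 5/25 = 0.2000
z(H) = z(0.5600) = 0.1510
z(FA) = z(0.2000) = -0.8416
d' = z(H) − z(FA) = 0.1510 − (-0.8416) = 0.9926

d′ = 0.993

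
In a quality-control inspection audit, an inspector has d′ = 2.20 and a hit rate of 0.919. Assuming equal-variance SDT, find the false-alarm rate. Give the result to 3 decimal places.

z(hit rate) = z(0.919) = 1.3984
z(FA) = z(H) − d' = 1.3984 − 2.20 = -0.8016
false-alarm rate = Φ(-0.8016) = 0.2114

false-alarm rate = 0.211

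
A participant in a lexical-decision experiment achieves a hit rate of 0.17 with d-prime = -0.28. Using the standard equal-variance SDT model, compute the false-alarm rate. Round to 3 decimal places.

z(hit rate) = z(0.17) = -0.9542
z(FA) = z(H) − d' = -0.9542 − (-0.28) = -0.6742
false-alarm rate = Φ(-0.6742) = 0.2501

false-alarm rate = 0.250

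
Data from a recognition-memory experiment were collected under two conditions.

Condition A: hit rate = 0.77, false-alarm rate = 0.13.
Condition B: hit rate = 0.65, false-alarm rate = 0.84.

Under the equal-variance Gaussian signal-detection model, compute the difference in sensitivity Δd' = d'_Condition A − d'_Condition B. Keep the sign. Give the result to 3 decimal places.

Condition A: z(0.77) = 0.7388, z(0.13) = -1.1264, d' = 1.8652
Condition B: z(0.65) = 0.3853, z(0.84) = 0.9945, d' = -0.6092
Δd' = d'_Condition A − d'_Condition B = 1.8652 − (-0.6092) = 2.4744
Condition A has the higher sensitivity.

Δd' = 2.474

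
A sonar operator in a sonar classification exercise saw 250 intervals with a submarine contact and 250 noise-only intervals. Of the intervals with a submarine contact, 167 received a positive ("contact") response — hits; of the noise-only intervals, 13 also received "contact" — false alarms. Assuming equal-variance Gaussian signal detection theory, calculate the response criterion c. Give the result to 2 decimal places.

c = 0.60

H = 167/250 = 0.6680
FA = 13/250 = 0.0520
z(H) = 0.434
z(FA) = -1.626
c = −½·[z(H) + z(FA)] = −0.5 × (0.434 + (-1.626)) = 0.596
c > 0: the sonar operator has a conservative response bias.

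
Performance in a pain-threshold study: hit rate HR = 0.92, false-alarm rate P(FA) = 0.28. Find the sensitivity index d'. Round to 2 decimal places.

d' = 1.99

Φ⁻¹(0.92) = 1.4051, Φ⁻¹(0.28) = -0.5828
d' = z(H) − z(FA) = 1.4051 − (-0.5828) = 1.9879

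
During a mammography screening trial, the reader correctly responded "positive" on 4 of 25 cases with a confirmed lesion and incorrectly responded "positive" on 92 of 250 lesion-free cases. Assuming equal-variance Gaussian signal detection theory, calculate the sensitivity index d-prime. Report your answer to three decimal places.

d-prime = -0.657

H = 4/25 = 0.1600
FA = 92/250 = 0.3680
Φ⁻¹(0.1600) = -0.9945, Φ⁻¹(0.3680) = -0.3372
d' = z(H) − z(FA) = -0.9945 − (-0.3372) = -0.6573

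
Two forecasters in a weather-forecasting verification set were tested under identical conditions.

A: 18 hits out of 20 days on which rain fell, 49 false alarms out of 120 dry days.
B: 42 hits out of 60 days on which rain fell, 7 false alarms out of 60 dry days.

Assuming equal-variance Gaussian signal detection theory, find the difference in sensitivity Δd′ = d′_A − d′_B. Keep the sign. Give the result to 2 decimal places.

A: z(0.9000) = 1.282, z(0.4083) = -0.232, d' = 1.514
B: z(0.7000) = 0.524, z(0.1167) = -1.192, d' = 1.716
Δd' = d'_A − d'_B = 1.514 − 1.716 = -0.202
B has the higher sensitivity.

Δd′ = -0.20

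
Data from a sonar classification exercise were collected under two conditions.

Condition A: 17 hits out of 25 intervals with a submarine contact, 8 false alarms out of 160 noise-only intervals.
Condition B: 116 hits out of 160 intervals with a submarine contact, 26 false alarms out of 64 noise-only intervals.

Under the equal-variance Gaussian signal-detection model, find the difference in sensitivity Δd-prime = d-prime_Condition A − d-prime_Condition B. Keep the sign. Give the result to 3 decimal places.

Condition A: z(0.6800) = 0.4677, z(0.0500) = -1.6449, d' = 2.1126
Condition B: z(0.7250) = 0.5978, z(0.4062) = -0.2373, d' = 0.8351
Δd' = d'_Condition A − d'_Condition B = 2.1126 − 0.8351 = 1.2775
Condition A has the higher sensitivity.

Δd-prime = 1.278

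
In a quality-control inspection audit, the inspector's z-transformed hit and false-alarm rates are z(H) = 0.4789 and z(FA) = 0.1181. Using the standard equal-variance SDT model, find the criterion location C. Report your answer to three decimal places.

C = -0.299

c = −½·[z(H) + z(FA)] = −½·(0.4789 + 0.1181) = -0.2985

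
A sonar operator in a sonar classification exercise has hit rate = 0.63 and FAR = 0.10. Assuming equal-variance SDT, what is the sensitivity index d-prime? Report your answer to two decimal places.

Φ⁻¹(H) = 0.3319
Φ⁻¹(FA) = -1.2816
d' = z(H) − z(FA) = 0.3319 − (-1.2816) = 1.6135

d-prime = 1.61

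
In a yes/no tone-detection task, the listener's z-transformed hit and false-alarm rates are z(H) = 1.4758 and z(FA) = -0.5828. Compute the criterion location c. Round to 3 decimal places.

c = −½·[z(H) + z(FA)] = −½·(1.4758 + (-0.5828)) = -0.4465
c < 0: the listener has a liberal response bias.

c = -0.447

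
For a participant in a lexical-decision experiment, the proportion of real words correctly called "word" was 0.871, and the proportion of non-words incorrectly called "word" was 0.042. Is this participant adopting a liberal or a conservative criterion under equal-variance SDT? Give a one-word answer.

z(H) = 1.131, z(FA) = -1.728
c = −½·(z(H) + z(FA)) = 0.2985
c > 0 → conservative criterion (biased toward responding “no”).

conservative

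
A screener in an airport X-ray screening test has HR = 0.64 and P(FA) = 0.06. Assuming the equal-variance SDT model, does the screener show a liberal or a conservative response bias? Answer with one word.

z(H) = 0.358, z(FA) = -1.555
c = −½·(z(H) + z(FA)) = 0.5985
c > 0 → conservative criterion (biased toward responding “no”).

conservative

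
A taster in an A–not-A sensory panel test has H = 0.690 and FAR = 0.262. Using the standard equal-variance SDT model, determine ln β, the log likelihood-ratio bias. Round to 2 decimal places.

ln β = 0.08

z(H) = z(0.690) = 0.496
z(FA) = z(0.262) = -0.637
ln β = −½·[z(H)² − z(FA)²] = −0.5 × (0.246 − 0.406) = 0.080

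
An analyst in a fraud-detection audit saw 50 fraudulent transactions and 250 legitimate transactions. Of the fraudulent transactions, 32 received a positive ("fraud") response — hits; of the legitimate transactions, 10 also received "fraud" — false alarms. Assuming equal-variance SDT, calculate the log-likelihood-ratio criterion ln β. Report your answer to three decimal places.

ln β = 1.468

H = 32/50 = 0.6400
FA = 10/250 = 0.0400
z(H) = 0.3585
z(FA) = -1.7507
ln β = −½·[z(H)² − z(FA)²] = −0.5 × (0.1285 − 3.0650) = 1.46825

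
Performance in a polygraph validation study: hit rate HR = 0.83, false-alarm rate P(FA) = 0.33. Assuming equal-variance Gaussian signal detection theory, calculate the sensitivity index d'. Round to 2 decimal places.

z(0.83) = 0.954, z(0.33) = -0.440
d' = z(H) − z(FA) = 0.954 − (-0.440) = 1.394

d' = 1.39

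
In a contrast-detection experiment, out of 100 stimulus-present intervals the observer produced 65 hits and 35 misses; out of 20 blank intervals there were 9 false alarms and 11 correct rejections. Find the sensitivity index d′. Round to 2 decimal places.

H = 65/100 = 0.6500
FA = 9/20 = 0.4500
Φ⁻¹(H) = 0.385
Φ⁻¹(FA) = -0.126
d' = z(H) − z(FA) = 0.385 − (-0.126) = 0.511

d′ = 0.51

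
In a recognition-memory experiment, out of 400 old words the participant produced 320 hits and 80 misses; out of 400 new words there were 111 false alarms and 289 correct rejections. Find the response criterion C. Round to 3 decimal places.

C = -0.126

H = 320/400 = 0.8000
FA = 111/400 = 0.2775
Φ⁻¹(0.8000) = 0.8416, Φ⁻¹(0.2775) = -0.5903
c = −½·[z(H) + z(FA)] = −0.5 × (0.8416 + (-0.5903)) = -0.12565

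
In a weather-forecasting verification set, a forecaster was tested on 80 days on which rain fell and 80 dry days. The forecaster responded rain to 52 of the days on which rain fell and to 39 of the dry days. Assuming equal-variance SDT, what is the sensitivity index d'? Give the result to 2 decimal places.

H = 52/80 = 0.6500
FA = 39/80 = 0.4875
z(H) = z(0.6500) = 0.385
z(FA) = z(0.4875) = -0.031
d' = z(H) − z(FA) = 0.385 − (-0.031) = 0.416

d' = 0.42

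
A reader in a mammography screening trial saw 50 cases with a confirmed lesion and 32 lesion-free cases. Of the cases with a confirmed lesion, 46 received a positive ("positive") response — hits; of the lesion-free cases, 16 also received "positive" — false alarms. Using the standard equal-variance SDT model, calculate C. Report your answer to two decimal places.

H = 46/50 = 0.9200
FA = 16/32 = 0.5000
z(H) = 1.4051
z(FA) = 0.0000
c = −½·[z(H) + z(FA)] = −0.5 × (1.4051 + 0.0000) = -0.70255
c < 0: the reader has a liberal response bias.

C = -0.70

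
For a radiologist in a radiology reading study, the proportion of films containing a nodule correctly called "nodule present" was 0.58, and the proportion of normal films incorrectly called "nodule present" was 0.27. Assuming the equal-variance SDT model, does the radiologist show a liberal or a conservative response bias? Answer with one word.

z(H) = 0.202, z(FA) = -0.613
c = −½·(z(H) + z(FA)) = 0.2055
c > 0 → conservative criterion (biased toward responding “no”).

conservative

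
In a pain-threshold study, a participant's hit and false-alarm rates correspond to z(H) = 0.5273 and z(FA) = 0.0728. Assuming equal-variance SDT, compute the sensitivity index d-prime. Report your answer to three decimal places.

d-prime = 0.455

d' = z(H) − z(FA) = 0.5273 − 0.0728 = 0.4545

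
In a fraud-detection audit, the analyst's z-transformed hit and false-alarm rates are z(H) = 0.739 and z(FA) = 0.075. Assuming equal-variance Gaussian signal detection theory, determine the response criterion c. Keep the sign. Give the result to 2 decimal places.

c = -0.41

c = −½·[z(H) + z(FA)] = −½·(0.739 + 0.075) = -0.407
c < 0: the analyst has a liberal response bias.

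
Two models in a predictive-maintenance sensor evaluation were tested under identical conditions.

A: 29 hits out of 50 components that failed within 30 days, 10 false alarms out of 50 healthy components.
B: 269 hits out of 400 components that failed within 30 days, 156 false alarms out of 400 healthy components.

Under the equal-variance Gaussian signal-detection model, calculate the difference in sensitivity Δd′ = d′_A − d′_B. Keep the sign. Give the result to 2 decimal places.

Δd′ = 0.32

A: z(0.5800) = 0.202, z(0.2000) = -0.842, d' = 1.044
B: z(0.6725) = 0.447, z(0.3900) = -0.279, d' = 0.726
Δd' = d'_A − d'_B = 1.044 − 0.726 = 0.318
A has the higher sensitivity.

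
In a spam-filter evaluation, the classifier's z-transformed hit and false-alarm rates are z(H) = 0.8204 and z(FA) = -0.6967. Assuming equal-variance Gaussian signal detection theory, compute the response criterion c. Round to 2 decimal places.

c = −½·[z(H) + z(FA)] = −½·(0.8204 + (-0.6967)) = -0.06185

c = -0.06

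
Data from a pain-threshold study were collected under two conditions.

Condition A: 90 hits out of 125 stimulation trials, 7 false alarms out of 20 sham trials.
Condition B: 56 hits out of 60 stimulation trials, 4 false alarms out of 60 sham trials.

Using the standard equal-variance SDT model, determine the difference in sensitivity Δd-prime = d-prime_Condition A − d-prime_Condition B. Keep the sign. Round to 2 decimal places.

Δd-prime = -2.03

Condition A: z(0.7200) = 0.583, z(0.3500) = -0.385, d' = 0.968
Condition B: z(0.9333) = 1.501, z(0.0667) = -1.501, d' = 3.002
Δd' = d'_Condition A − d'_Condition B = 0.968 − 3.002 = -2.034
Condition B has the higher sensitivity.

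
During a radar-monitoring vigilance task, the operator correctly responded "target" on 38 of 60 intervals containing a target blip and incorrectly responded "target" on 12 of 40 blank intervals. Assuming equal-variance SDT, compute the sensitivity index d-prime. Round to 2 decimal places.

d-prime = 0.87

H = 38/60 = 0.6333
FA = 12/40 = 0.3000
z(H) = 0.3406
z(FA) = -0.5244
d' = z(H) − z(FA) = 0.3406 − (-0.5244) = 0.8650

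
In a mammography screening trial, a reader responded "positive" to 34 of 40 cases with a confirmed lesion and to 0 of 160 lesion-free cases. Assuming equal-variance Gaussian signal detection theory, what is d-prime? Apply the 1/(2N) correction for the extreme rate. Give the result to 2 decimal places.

The false-alarm rate is 0/160 = 0, so apply the 1/(2N) correction: FA → 1/(2·160) = 0.00313.
z(H) = z(0.85000) = 1.036
z(FA) = z(0.00313) = -2.734
d' = 1.036 − (-2.734) = 3.770

d-prime = 3.77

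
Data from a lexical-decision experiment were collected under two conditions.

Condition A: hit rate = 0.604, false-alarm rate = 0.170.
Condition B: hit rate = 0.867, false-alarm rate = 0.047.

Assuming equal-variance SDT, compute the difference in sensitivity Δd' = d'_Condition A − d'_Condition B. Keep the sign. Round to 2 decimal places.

Condition A: z(0.604) = 0.264, z(0.170) = -0.954, d' = 1.218
Condition B: z(0.867) = 1.112, z(0.047) = -1.675, d' = 2.787
Δd' = d'_Condition A − d'_Condition B = 1.218 − 2.787 = -1.569
Condition B has the higher sensitivity.

Δd' = -1.57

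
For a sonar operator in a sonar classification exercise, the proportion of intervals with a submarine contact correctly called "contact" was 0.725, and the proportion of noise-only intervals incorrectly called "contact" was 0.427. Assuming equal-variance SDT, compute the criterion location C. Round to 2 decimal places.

Φ⁻¹(0.725) = 0.598, Φ⁻¹(0.427) = -0.184
c = −½·[z(H) + z(FA)] = −0.5 × (0.598 + (-0.184)) = -0.207

C = -0.21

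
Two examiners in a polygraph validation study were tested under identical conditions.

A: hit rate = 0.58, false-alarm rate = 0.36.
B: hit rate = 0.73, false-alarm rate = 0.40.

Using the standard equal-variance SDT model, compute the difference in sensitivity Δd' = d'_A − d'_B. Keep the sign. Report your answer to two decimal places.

Δd' = -0.31

A: z(0.58) = 0.202, z(0.36) = -0.358, d' = 0.560
B: z(0.73) = 0.613, z(0.40) = -0.253, d' = 0.866
Δd' = d'_A − d'_B = 0.560 − 0.866 = -0.306
B has the higher sensitivity.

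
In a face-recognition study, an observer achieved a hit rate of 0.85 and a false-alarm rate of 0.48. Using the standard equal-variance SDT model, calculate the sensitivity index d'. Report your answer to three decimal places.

Φ⁻¹(0.85) = 1.0364, Φ⁻¹(0.48) = -0.0502
d' = z(H) − z(FA) = 1.0364 − (-0.0502) = 1.0866

d' = 1.087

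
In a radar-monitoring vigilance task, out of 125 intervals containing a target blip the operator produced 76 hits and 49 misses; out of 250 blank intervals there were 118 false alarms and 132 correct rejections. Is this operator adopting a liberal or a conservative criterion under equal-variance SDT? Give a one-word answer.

liberal

z(H) = 0.274, z(FA) = -0.070
c = −½·(z(H) + z(FA)) = -0.102
c < 0 → liberal criterion (biased toward responding “yes”).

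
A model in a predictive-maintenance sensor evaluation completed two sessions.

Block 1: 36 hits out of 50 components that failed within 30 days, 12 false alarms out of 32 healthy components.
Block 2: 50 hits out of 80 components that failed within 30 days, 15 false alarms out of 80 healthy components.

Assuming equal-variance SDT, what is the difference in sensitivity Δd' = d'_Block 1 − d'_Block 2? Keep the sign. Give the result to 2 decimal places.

Δd' = -0.30

Block 1: z(0.7200) = 0.583, z(0.3750) = -0.319, d' = 0.902
Block 2: z(0.6250) = 0.319, z(0.1875) = -0.887, d' = 1.206
Δd' = d'_Block 1 − d'_Block 2 = 0.902 − 1.206 = -0.304
Block 2 has the higher sensitivity.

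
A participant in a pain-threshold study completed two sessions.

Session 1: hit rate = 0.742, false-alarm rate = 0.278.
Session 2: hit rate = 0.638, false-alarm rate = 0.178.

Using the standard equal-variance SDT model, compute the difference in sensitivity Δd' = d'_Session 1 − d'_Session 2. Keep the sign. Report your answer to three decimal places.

Δd' = -0.038

Session 1: z(0.742) = 0.6495, z(0.278) = -0.5888, d' = 1.2383
Session 2: z(0.638) = 0.3531, z(0.178) = -0.9230, d' = 1.2761
Δd' = d'_Session 1 − d'_Session 2 = 1.2383 − 1.2761 = -0.0378
Session 2 has the higher sensitivity.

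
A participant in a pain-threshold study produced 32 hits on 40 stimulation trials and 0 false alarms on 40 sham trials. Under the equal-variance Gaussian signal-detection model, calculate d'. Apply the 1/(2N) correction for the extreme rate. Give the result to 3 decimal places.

d' = 3.083

The false-alarm rate is 0/40 = 0, so apply the 1/(2N) correction: FA → 1/(2·40) = 0.01250.
z(H) = z(0.80000) = 0.8416
z(FA) = z(0.01250) = -2.2414
d' = 0.8416 − (-2.2414) = 3.0830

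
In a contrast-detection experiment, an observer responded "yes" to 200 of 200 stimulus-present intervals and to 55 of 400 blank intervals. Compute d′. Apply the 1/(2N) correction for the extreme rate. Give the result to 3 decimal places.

The hit rate is 200/200 = 1, so apply the 1/(2N) correction: H → 1 − 1/(2·200) = 0.99750.
z(H) = z(0.99750) = 2.8070
z(FA) = z(0.13750) = -1.0916
d' = 2.8070 − (-1.0916) = 3.8986

d′ = 3.899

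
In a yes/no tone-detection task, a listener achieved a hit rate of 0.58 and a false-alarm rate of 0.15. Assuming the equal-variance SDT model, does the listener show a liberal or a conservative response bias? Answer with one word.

conservative

z(H) = 0.202, z(FA) = -1.036
c = −½·(z(H) + z(FA)) = 0.417
c > 0 → conservative criterion (biased toward responding “no”).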